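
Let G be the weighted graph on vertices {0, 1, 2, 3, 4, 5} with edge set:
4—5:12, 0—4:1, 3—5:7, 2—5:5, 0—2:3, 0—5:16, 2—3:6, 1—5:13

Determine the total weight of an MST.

Grow the tree from 0 using Prim:
Step 1: cheapest edge leaving the tree is 0—4 (1); add 4.
Step 2: cheapest edge leaving the tree is 0—2 (3); add 2.
Step 3: cheapest edge leaving the tree is 2—5 (5); add 5.
Step 4: cheapest edge leaving the tree is 2—3 (6); add 3.
Step 5: cheapest edge leaving the tree is 1—5 (13); add 1.
MST edges: 0—4, 0—2, 2—5, 2—3, 1—5; total weight 1+3+5+6+13 = 28.

28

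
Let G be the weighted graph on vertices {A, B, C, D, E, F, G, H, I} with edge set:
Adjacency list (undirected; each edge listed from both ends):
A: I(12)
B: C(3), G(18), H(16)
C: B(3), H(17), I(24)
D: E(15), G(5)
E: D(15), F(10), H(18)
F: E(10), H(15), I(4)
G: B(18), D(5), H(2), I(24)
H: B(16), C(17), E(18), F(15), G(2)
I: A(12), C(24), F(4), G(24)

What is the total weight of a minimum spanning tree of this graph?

Grow the tree from B using Prim:
Step 1: cheapest edge leaving the tree is B C (3); add C.
Step 2: cheapest edge leaving the tree is B H (16); add H.
Step 3: cheapest edge leaving the tree is G H (2); add G.
Step 4: cheapest edge leaving the tree is D G (5); add D.
Step 5: cheapest edge leaving the tree is D E (15); add E.
Step 6: cheapest edge leaving the tree is E F (10); add F.
Step 7: cheapest edge leaving the tree is F I (4); add I.
Step 8: cheapest edge leaving the tree is A I (12); add A.
MST edges: B C, B H, G H, D G, D E, E F, F I, A I; total weight 3+16+2+5+15+10+4+12 = 67.

67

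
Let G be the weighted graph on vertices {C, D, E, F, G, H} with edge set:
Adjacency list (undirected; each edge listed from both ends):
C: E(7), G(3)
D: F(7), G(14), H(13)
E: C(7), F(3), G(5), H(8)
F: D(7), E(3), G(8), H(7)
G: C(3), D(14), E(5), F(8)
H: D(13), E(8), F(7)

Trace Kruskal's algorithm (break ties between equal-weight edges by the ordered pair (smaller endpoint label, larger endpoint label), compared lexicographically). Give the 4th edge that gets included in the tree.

D-F

Sort edges by weight, then run Kruskal:
C—G (3): add. Components now {C,G} {D} {E} {F} {H}
E—F (3): add. Components now {C,G} {D} {E,F} {H}
E—G (5): add. Components now {C,E,F,G} {D} {H}
C—E (7): skip — C and E already connected.
D—F (7): add. Components now {C,D,E,F,G} {H}
F—H (7): add. Components now {C,D,E,F,G,H}
The 4th edge added is D—F.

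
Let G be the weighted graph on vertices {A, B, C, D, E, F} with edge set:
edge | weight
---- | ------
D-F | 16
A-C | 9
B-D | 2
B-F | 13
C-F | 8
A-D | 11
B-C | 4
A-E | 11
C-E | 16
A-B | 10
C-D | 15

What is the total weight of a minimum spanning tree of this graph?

Prim, starting at F.
Step 1: cheapest edge leaving the tree is C-F (8); add C.
Step 2: cheapest edge leaving the tree is B-C (4); add B.
Step 3: cheapest edge leaving the tree is B-D (2); add D.
Step 4: cheapest edge leaving the tree is A-C (9); add A.
Step 5: cheapest edge leaving the tree is A-E (11); add E.
MST edges: C-F, B-C, B-D, A-C, A-E; total weight 8+4+2+9+11 = 34.

34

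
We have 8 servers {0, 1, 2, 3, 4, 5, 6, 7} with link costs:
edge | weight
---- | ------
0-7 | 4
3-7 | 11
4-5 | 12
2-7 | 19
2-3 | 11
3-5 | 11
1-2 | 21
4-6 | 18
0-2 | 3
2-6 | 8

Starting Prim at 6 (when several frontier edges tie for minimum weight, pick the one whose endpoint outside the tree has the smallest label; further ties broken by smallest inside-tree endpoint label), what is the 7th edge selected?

1-2

Grow the tree from 6 using Prim:
Step 1: frontier [2-6 8, 4-6 18] → take 2-6 (8); add 2.
Step 2: frontier [0-2 3, 2-3 11, 2-7 19, 1-2 21, 4-6 18] → take 0-2 (3); add 0.
Step 3: frontier [0-7 4, 2-3 11, 2-7 19, 1-2 21, 4-6 18] → take 0-7 (4); add 7.
Step 4: frontier [2-3 11, 1-2 21, 4-6 18, 3-7 11] → take 2-3 (11); add 3.
Step 5: frontier [1-2 21, 3-5 11, 4-6 18] → take 3-5 (11); add 5.
Step 6: frontier [1-2 21, 4-5 12, 4-6 18] → take 4-5 (12); add 4.
Step 7: frontier [1-2 21] → take 1-2 (21); add 1.
The 7th edge added is 1-2.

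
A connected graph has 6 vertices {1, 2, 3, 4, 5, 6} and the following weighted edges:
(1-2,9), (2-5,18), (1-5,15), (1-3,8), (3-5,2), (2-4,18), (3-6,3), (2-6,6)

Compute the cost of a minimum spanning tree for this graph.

Kruskal's algorithm — process edges by increasing weight (ties by edge label):
3-5 (2): add. Components now {1} {2} {3,5} {4} {6}
3-6 (3): add. Components now {1} {2} {3,5,6} {4}
2-6 (6): add. Components now {1} {2,3,5,6} {4}
1-3 (8): add. Components now {1,2,3,5,6} {4}
1-2 (9): skip — 1 and 2 already connected.
1-5 (15): skip — 1 and 5 already connected.
2-4 (18): add. Components now {1,2,3,4,5,6}
MST edges: 3-5, 3-6, 2-6, 1-3, 2-4; total weight 2+3+6+8+18 = 37.

37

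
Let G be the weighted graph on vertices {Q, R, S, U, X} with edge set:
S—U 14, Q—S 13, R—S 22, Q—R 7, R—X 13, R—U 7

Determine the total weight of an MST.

Kruskal: consider edges lightest-first.
Q—R (7): add. Components now {U} {X} {Q,R} {S}
R—U (7): add. Components now {Q,R,U} {X} {S}
Q—S (13): add. Components now {Q,R,S,U} {X}
R—X (13): add. Components now {Q,R,S,U,X}
MST edges: Q—R, R—U, Q—S, R—X; total weight 7+7+13+13 = 40.

40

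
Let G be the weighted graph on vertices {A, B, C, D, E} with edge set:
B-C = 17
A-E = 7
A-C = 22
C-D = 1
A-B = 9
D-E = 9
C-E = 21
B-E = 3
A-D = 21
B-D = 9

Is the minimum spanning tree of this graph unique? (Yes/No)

No

Kruskal: consider edges lightest-first.
C-D (1): add — endpoints in different components.
B-E (3): add — endpoints in different components.
A-E (7): add — endpoints in different components.
A-B (9): skip — A and B already connected.
B-D (9): add — endpoints in different components.
Non-tree edge D-E has weight 9, equal to the heaviest edge on its tree cycle — swapping gives another MST of the same weight. Not unique.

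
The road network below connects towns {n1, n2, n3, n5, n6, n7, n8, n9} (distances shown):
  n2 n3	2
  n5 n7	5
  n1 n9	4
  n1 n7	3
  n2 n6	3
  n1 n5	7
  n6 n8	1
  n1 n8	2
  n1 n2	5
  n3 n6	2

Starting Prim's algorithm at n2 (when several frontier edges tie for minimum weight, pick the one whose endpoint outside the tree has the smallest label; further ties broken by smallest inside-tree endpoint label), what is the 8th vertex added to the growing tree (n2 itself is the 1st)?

Grow the tree from n2 using Prim:
Step 1: cheapest edge leaving the tree is n2 n3 (2); add n3.
Step 2: cheapest edge leaving the tree is n3 n6 (2); add n6.
Step 3: cheapest edge leaving the tree is n6 n8 (1); add n8.
Step 4: cheapest edge leaving the tree is n1 n8 (2); add n1.
Step 5: cheapest edge leaving the tree is n1 n7 (3); add n7.
Step 6: cheapest edge leaving the tree is n1 n9 (4); add n9.
Step 7: cheapest edge leaving the tree is n5 n7 (5); add n5.
Vertex order: n2, n3, n6, n8, n1, n7, n9, n5. The 8th vertex is n5.

n5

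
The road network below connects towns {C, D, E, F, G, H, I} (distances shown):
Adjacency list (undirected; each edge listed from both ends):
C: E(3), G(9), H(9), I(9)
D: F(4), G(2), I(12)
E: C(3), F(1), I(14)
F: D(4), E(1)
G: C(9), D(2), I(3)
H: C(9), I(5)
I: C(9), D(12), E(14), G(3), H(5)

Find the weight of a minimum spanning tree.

18

Prim's algorithm from G:
Step 1: frontier [D–G 2, G–I 3, C–G 9] → take D–G (2); add D.
Step 2: frontier [D–F 4, D–I 12, G–I 3, C–G 9] → take G–I (3); add I.
Step 3: frontier [D–F 4, C–G 9, H–I 5, C–I 9, E–I 14] → take D–F (4); add F.
Step 4: frontier [E–F 1, C–G 9, H–I 5, C–I 9, E–I 14] → take E–F (1); add E.
Step 5: frontier [C–E 3, C–G 9, H–I 5, C–I 9] → take C–E (3); add C.
Step 6: frontier [C–H 9, H–I 5] → take H–I (5); add H.
MST edges: D–G, G–I, D–F, E–F, C–E, H–I; total weight 2+3+4+1+3+5 = 18.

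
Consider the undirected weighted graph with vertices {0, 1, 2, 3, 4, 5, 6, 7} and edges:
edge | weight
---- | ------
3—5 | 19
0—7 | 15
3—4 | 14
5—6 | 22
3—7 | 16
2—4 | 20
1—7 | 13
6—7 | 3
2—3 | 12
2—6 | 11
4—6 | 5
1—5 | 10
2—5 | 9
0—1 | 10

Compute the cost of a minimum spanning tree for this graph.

60

Prim, starting at 3.
Step 1: frontier [2—3 12, 3—4 14, 3—7 16, 3—5 19] → take 2—3 (12); add 2.
Step 2: frontier [2—5 9, 2—6 11, 2—4 20, 3—4 14, 3—7 16, 3—5 19] → take 2—5 (9); add 5.
Step 3: frontier [2—6 11, 2—4 20, 3—4 14, 3—7 16, 1—5 10, 5—6 22] → take 1—5 (10); add 1.
Step 4: frontier [0—1 10, 1—7 13, 2—6 11, 2—4 20, 3—4 14, 3—7 16, 5—6 22] → take 0—1 (10); add 0.
Step 5: frontier [0—7 15, 1—7 13, 2—6 11, 2—4 20, 3—4 14, 3—7 16, 5—6 22] → take 2—6 (11); add 6.
Step 6: frontier [0—7 15, 1—7 13, 2—4 20, 3—4 14, 3—7 16, 6—7 3, 4—6 5] → take 6—7 (3); add 7.
Step 7: frontier [2—4 20, 3—4 14, 4—6 5] → take 4—6 (5); add 4.
MST edges: 2—3, 2—5, 1—5, 0—1, 2—6, 6—7, 4—6; total weight 12+9+10+10+11+3+5 = 60.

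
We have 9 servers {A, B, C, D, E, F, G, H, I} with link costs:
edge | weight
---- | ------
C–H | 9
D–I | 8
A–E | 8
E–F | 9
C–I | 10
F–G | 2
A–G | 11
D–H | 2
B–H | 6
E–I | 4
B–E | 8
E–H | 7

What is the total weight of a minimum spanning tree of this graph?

47

Grow the tree from B using Prim:
Step 1: frontier [B–H 6, B–E 8] → take B–H (6); add H.
Step 2: frontier [B–E 8, D–H 2, E–H 7, C–H 9] → take D–H (2); add D.
Step 3: frontier [B–E 8, D–I 8, E–H 7, C–H 9] → take E–H (7); add E.
Step 4: frontier [D–I 8, E–I 4, A–E 8, E–F 9, C–H 9] → take E–I (4); add I.
Step 5: frontier [A–E 8, E–F 9, C–H 9, C–I 10] → take A–E (8); add A.
Step 6: frontier [A–G 11, E–F 9, C–H 9, C–I 10] → take C–H (9); add C.
Step 7: frontier [A–G 11, E–F 9] → take E–F (9); add F.
Step 8: frontier [A–G 11, F–G 2] → take F–G (2); add G.
MST edges: B–H, D–H, E–H, E–I, A–E, C–H, E–F, F–G; total weight 6+2+7+4+8+9+9+2 = 47.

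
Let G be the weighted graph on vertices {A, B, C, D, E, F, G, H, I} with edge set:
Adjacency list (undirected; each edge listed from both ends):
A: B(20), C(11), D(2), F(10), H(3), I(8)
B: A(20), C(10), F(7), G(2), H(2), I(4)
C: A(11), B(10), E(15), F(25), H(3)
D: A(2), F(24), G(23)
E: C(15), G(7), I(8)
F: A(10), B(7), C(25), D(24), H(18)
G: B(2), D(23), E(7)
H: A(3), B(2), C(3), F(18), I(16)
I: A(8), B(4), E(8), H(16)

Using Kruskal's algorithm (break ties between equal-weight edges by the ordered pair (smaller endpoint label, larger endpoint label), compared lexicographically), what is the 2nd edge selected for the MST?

Sort edges by weight, then run Kruskal:
A-D (2): add — endpoints in different components.
B-G (2): add — endpoints in different components.
B-H (2): add — endpoints in different components.
A-H (3): add — endpoints in different components.
C-H (3): add — endpoints in different components.
B-I (4): add — endpoints in different components.
B-F (7): add — endpoints in different components.
E-G (7): add — endpoints in different components.
The 2nd edge added is B-G.

B-G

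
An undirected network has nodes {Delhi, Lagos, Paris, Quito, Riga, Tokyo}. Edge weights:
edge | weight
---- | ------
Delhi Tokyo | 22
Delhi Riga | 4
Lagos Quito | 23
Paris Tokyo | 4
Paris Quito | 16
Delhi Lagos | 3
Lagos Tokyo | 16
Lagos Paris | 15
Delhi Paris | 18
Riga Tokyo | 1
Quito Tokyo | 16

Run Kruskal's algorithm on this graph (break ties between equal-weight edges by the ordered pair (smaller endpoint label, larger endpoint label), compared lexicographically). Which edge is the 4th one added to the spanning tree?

Kruskal's algorithm — process edges by increasing weight (ties by edge label):
Riga Tokyo (1): add — endpoints in different components.
Delhi Lagos (3): add — endpoints in different components.
Delhi Riga (4): add — endpoints in different components.
Paris Tokyo (4): add — endpoints in different components.
Lagos Paris (15): skip — Lagos and Paris already connected.
Lagos Tokyo (16): skip — Lagos and Tokyo already connected.
Paris Quito (16): add — endpoints in different components.
The 4th edge added is Paris Tokyo.

Paris-Tokyo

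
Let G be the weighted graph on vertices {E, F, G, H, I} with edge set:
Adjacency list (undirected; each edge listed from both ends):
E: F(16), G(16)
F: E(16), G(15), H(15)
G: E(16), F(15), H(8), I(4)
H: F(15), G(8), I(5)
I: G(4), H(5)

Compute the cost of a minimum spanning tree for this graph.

40

Prim, starting at I.
Step 1: cheapest edge leaving the tree is G–I (4); add G.
Step 2: cheapest edge leaving the tree is H–I (5); add H.
Step 3: cheapest edge leaving the tree is F–G (15); add F.
Step 4: cheapest edge leaving the tree is E–F (16); add E.
MST edges: G–I, H–I, F–G, E–F; total weight 4+5+15+16 = 40.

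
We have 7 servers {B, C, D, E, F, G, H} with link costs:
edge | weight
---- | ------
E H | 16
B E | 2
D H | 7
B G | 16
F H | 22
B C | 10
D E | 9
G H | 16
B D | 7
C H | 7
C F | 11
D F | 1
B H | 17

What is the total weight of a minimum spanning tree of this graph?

40

Sort edges by weight, then run Kruskal:
D F (1): add — endpoints in different components.
B E (2): add — endpoints in different components.
B D (7): add — endpoints in different components.
C H (7): add — endpoints in different components.
D H (7): add — endpoints in different components.
D E (9): skip — D and E already connected.
B C (10): skip — B and C already connected.
C F (11): skip — C and F already connected.
B G (16): add — endpoints in different components.
MST edges: D F, B E, B D, C H, D H, B G; total weight 1+2+7+7+7+16 = 40.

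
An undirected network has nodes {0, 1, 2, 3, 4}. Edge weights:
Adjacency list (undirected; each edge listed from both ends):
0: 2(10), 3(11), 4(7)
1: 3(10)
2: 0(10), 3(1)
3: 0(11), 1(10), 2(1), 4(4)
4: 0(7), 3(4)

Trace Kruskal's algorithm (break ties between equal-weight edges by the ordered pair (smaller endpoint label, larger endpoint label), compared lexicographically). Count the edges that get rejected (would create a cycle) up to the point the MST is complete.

1

Sort edges by weight, then run Kruskal:
2–3 (1): add. Components now {0} {1} {2,3} {4}
3–4 (4): add. Components now {0} {1} {2,3,4}
0–4 (7): add. Components now {0,2,3,4} {1}
0–2 (10): skip — 0 and 2 already connected.
1–3 (10): add. Components now {0,1,2,3,4}
Edges rejected before the tree was complete: 1.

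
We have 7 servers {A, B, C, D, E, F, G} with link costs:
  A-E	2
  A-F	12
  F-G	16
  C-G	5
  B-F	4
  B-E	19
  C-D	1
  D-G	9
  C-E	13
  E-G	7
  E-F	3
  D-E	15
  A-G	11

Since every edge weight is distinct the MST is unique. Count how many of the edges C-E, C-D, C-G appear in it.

Sort edges by weight, then run Kruskal:
C-D (1): add — endpoints in different components.
A-E (2): add — endpoints in different components.
E-F (3): add — endpoints in different components.
B-F (4): add — endpoints in different components.
C-G (5): add — endpoints in different components.
E-G (7): add — endpoints in different components.
MST edge set: {C-D, A-E, E-F, B-F, C-G, E-G}.
Of the listed edges, {C-D, C-G} are in the MST → 2.

2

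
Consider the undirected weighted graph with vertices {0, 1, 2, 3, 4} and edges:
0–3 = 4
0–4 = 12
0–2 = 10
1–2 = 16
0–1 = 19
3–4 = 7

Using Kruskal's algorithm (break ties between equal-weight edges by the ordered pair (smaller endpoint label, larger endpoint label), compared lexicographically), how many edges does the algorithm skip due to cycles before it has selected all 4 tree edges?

1

Kruskal's algorithm — process edges by increasing weight (ties by edge label):
0–3 (4): add — endpoints in different components.
3–4 (7): add — endpoints in different components.
0–2 (10): add — endpoints in different components.
0–4 (12): skip — 0 and 4 already connected.
1–2 (16): add — endpoints in different components.
Edges rejected before the tree was complete: 1.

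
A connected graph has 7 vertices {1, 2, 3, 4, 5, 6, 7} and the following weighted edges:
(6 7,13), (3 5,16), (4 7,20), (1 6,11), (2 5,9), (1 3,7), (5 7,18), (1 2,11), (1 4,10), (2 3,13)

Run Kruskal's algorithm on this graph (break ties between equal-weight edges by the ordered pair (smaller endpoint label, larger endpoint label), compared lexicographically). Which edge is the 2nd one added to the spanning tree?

Sort edges by weight, then run Kruskal:
1 3 (7): add. Components now {1,3} {2} {4} {5} {6} {7}
2 5 (9): add. Components now {1,3} {2,5} {4} {6} {7}
1 4 (10): add. Components now {1,3,4} {2,5} {6} {7}
1 2 (11): add. Components now {1,2,3,4,5} {6} {7}
1 6 (11): add. Components now {1,2,3,4,5,6} {7}
2 3 (13): skip — 2 and 3 already connected.
6 7 (13): add. Components now {1,2,3,4,5,6,7}
The 2nd edge added is 2 5.

2-5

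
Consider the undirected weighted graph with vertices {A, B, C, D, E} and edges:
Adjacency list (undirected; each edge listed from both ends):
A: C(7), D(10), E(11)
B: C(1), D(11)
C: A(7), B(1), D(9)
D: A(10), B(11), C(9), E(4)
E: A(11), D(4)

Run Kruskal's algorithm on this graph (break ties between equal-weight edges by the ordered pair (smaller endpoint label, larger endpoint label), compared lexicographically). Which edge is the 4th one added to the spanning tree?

Sort edges by weight, then run Kruskal:
B–C (1): add. Components now {A} {B,C} {D} {E}
D–E (4): add. Components now {A} {B,C} {D,E}
A–C (7): add. Components now {A,B,C} {D,E}
C–D (9): add. Components now {A,B,C,D,E}
The 4th edge added is C–D.

C-D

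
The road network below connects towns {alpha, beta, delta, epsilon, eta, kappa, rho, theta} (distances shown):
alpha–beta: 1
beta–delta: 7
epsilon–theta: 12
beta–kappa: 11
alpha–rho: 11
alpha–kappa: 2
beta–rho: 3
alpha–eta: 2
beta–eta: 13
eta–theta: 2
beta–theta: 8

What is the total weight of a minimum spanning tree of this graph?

Sort edges by weight, then run Kruskal:
alpha–beta (1): add — endpoints in different components.
alpha–eta (2): add — endpoints in different components.
alpha–kappa (2): add — endpoints in different components.
eta–theta (2): add — endpoints in different components.
beta–rho (3): add — endpoints in different components.
beta–delta (7): add — endpoints in different components.
beta–theta (8): skip — theta and beta already connected.
alpha–rho (11): skip — alpha and rho already connected.
beta–kappa (11): skip — kappa and beta already connected.
epsilon–theta (12): add — endpoints in different components.
MST edges: alpha–beta, alpha–eta, alpha–kappa, eta–theta, beta–rho, beta–delta, epsilon–theta; total weight 1+2+2+2+3+7+12 = 29.

29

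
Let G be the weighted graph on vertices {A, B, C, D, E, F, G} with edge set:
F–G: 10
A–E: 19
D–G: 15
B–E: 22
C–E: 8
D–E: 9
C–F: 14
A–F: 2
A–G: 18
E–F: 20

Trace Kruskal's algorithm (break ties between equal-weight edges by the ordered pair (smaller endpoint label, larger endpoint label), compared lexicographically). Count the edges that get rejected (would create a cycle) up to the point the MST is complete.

Kruskal's algorithm — process edges by increasing weight (ties by edge label):
A–F (2): add. Components now {A,F} {B} {C} {D} {E} {G}
C–E (8): add. Components now {A,F} {B} {C,E} {D} {G}
D–E (9): add. Components now {A,F} {B} {C,D,E} {G}
F–G (10): add. Components now {A,F,G} {B} {C,D,E}
C–F (14): add. Components now {A,C,D,E,F,G} {B}
D–G (15): skip — D and G already connected.
A–G (18): skip — A and G already connected.
A–E (19): skip — A and E already connected.
E–F (20): skip — E and F already connected.
B–E (22): add. Components now {A,B,C,D,E,F,G}
Edges rejected before the tree was complete: 4.

4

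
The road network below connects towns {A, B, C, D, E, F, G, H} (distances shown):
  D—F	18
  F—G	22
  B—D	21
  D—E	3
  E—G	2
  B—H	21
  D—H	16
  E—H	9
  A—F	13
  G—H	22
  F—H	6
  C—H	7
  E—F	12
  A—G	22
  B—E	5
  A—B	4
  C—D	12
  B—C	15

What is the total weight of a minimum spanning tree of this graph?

36

Grow the tree from E using Prim:
Step 1: cheapest edge leaving the tree is E—G (2); add G.
Step 2: cheapest edge leaving the tree is D—E (3); add D.
Step 3: cheapest edge leaving the tree is B—E (5); add B.
Step 4: cheapest edge leaving the tree is A—B (4); add A.
Step 5: cheapest edge leaving the tree is E—H (9); add H.
Step 6: cheapest edge leaving the tree is F—H (6); add F.
Step 7: cheapest edge leaving the tree is C—H (7); add C.
MST edges: E—G, D—E, B—E, A—B, E—H, F—H, C—H; total weight 2+3+5+4+9+6+7 = 36.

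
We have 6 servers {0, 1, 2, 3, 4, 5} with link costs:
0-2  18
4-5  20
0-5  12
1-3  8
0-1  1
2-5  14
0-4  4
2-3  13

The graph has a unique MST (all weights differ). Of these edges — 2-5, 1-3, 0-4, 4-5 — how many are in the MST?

Sort edges by weight, then run Kruskal:
0-1 (1): add — endpoints in different components.
0-4 (4): add — endpoints in different components.
1-3 (8): add — endpoints in different components.
0-5 (12): add — endpoints in different components.
2-3 (13): add — endpoints in different components.
MST edge set: {0-1, 0-4, 1-3, 0-5, 2-3}.
Of the listed edges, {1-3, 0-4} are in the MST → 2.

2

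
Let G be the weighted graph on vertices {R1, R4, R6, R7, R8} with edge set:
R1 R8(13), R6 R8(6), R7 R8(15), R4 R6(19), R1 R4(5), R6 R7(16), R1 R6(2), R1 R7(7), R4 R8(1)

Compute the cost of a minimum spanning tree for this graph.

15

Grow the tree from R7 using Prim:
Step 1: frontier [R1 R7 7, R7 R8 15, R6 R7 16] → take R1 R7 (7); add R1.
Step 2: frontier [R1 R6 2, R1 R4 5, R1 R8 13, R7 R8 15, R6 R7 16] → take R1 R6 (2); add R6.
Step 3: frontier [R1 R4 5, R1 R8 13, R6 R8 6, R4 R6 19, R7 R8 15] → take R1 R4 (5); add R4.
Step 4: frontier [R1 R8 13, R4 R8 1, R6 R8 6, R7 R8 15] → take R4 R8 (1); add R8.
MST edges: R1 R7, R1 R6, R1 R4, R4 R8; total weight 7+2+5+1 = 15.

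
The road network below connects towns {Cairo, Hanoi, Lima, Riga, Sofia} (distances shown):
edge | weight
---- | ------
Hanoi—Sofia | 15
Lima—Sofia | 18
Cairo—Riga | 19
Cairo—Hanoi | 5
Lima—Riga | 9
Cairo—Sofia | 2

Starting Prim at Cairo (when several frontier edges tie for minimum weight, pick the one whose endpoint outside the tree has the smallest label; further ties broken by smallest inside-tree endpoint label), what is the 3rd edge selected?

Prim, starting at Cairo.
Step 1: frontier [Cairo—Sofia 2, Cairo—Hanoi 5, Cairo—Riga 19] → take Cairo—Sofia (2); add Sofia.
Step 2: frontier [Cairo—Hanoi 5, Cairo—Riga 19, Hanoi—Sofia 15, Lima—Sofia 18] → take Cairo—Hanoi (5); add Hanoi.
Step 3: frontier [Cairo—Riga 19, Lima—Sofia 18] → take Lima—Sofia (18); add Lima.
Step 4: frontier [Cairo—Riga 19, Lima—Riga 9] → take Lima—Riga (9); add Riga.
The 3rd edge added is Lima—Sofia.

Lima-Sofia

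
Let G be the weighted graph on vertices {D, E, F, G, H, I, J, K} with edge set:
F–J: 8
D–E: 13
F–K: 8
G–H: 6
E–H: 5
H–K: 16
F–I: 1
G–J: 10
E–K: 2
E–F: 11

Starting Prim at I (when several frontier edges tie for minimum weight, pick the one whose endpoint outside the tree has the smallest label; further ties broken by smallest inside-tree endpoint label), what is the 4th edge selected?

E-K

Prim, starting at I.
Step 1: cheapest edge leaving the tree is F–I (1); add F.
Step 2: cheapest edge leaving the tree is F–J (8); add J.
Step 3: cheapest edge leaving the tree is F–K (8); add K.
Step 4: cheapest edge leaving the tree is E–K (2); add E.
Step 5: cheapest edge leaving the tree is E–H (5); add H.
Step 6: cheapest edge leaving the tree is G–H (6); add G.
Step 7: cheapest edge leaving the tree is D–E (13); add D.
The 4th edge added is E–K.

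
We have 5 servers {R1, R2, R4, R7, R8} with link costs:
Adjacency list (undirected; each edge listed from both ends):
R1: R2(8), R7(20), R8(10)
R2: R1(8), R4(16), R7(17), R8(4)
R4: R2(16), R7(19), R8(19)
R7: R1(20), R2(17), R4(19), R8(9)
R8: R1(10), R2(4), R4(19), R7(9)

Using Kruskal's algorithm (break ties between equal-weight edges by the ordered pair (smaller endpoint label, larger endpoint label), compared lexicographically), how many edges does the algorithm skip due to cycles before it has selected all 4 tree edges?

Kruskal's algorithm — process edges by increasing weight (ties by edge label):
R2—R8 (4): add — endpoints in different components.
R1—R2 (8): add — endpoints in different components.
R7—R8 (9): add — endpoints in different components.
R1—R8 (10): skip — R8 and R1 already connected.
R2—R4 (16): add — endpoints in different components.
Edges rejected before the tree was complete: 1.

1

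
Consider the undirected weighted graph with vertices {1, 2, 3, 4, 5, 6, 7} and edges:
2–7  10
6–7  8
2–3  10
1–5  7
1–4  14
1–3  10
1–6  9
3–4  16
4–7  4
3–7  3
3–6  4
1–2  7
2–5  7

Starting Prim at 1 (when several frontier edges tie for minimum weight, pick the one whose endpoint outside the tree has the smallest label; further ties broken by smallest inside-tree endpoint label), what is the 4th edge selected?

Prim, starting at 1.
Step 1: cheapest edge leaving the tree is 1–2 (7); add 2.
Step 2: cheapest edge leaving the tree is 1–5 (7); add 5.
Step 3: cheapest edge leaving the tree is 1–6 (9); add 6.
Step 4: cheapest edge leaving the tree is 3–6 (4); add 3.
Step 5: cheapest edge leaving the tree is 3–7 (3); add 7.
Step 6: cheapest edge leaving the tree is 4–7 (4); add 4.
The 4th edge added is 3–6.

3-6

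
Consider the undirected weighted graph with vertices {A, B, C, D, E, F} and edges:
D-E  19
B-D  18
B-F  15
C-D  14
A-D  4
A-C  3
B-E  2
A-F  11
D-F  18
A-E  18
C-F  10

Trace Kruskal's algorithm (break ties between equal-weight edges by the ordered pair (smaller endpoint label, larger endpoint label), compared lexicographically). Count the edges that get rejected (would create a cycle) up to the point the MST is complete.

Kruskal: consider edges lightest-first.
B-E (2): add — endpoints in different components.
A-C (3): add — endpoints in different components.
A-D (4): add — endpoints in different components.
C-F (10): add — endpoints in different components.
A-F (11): skip — A and F already connected.
C-D (14): skip — C and D already connected.
B-F (15): add — endpoints in different components.
Edges rejected before the tree was complete: 2.

2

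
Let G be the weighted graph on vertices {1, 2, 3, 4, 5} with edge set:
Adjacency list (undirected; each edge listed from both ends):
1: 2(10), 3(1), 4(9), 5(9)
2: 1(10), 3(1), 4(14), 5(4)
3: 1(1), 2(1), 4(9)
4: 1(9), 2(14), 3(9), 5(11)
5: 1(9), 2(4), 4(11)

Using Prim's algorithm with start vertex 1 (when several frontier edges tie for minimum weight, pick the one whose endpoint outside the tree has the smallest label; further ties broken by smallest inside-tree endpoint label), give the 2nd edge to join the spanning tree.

Prim, starting at 1.
Step 1: cheapest edge leaving the tree is 1-3 (1); add 3.
Step 2: cheapest edge leaving the tree is 2-3 (1); add 2.
Step 3: cheapest edge leaving the tree is 2-5 (4); add 5.
Step 4: cheapest edge leaving the tree is 1-4 (9); add 4.
The 2nd edge added is 2-3.

2-3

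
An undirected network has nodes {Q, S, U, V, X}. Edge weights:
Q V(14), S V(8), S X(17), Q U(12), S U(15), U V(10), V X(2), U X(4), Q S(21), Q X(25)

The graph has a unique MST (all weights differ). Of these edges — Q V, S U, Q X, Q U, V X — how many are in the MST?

Kruskal's algorithm — process edges by increasing weight (ties by edge label):
V X (2): add. Components now {V,X} {S} {U} {Q}
U X (4): add. Components now {U,V,X} {S} {Q}
S V (8): add. Components now {S,U,V,X} {Q}
U V (10): skip — V and U already connected.
Q U (12): add. Components now {Q,S,U,V,X}
MST edge set: {V X, U X, S V, Q U}.
Of the listed edges, {Q U, V X} are in the MST → 2.

2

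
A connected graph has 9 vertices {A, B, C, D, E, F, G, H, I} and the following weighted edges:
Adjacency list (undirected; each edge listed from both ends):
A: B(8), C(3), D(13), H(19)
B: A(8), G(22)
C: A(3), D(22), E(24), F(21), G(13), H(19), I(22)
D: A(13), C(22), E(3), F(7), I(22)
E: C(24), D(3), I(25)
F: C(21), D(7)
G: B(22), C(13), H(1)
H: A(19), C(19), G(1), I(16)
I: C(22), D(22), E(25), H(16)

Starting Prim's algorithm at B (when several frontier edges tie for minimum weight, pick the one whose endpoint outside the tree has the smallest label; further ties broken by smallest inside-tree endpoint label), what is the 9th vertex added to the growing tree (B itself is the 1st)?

Prim, starting at B.
Step 1: cheapest edge leaving the tree is A—B (8); add A.
Step 2: cheapest edge leaving the tree is A—C (3); add C.
Step 3: cheapest edge leaving the tree is A—D (13); add D.
Step 4: cheapest edge leaving the tree is D—E (3); add E.
Step 5: cheapest edge leaving the tree is D—F (7); add F.
Step 6: cheapest edge leaving the tree is C—G (13); add G.
Step 7: cheapest edge leaving the tree is G—H (1); add H.
Step 8: cheapest edge leaving the tree is H—I (16); add I.
Vertex order: B, A, C, D, E, F, G, H, I. The 9th vertex is I.

I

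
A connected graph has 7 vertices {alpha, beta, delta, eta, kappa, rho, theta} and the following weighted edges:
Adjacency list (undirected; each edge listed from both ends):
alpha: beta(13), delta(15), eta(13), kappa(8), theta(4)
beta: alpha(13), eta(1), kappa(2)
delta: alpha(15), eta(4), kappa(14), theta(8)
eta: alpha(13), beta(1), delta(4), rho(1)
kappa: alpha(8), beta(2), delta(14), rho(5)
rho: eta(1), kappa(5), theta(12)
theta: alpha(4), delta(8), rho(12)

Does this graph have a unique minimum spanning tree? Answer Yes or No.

Sort edges by weight, then run Kruskal:
beta-eta (1): add. Components now {rho} {beta,eta} {alpha} {kappa} {theta} {delta}
eta-rho (1): add. Components now {beta,eta,rho} {alpha} {kappa} {theta} {delta}
beta-kappa (2): add. Components now {beta,eta,kappa,rho} {alpha} {theta} {delta}
alpha-theta (4): add. Components now {beta,eta,kappa,rho} {alpha,theta} {delta}
delta-eta (4): add. Components now {beta,delta,eta,kappa,rho} {alpha,theta}
kappa-rho (5): skip — rho and kappa already connected.
alpha-kappa (8): add. Components now {alpha,beta,delta,eta,kappa,rho,theta}
Non-tree edge delta-theta has weight 8, equal to the heaviest edge on its tree cycle — swapping gives another MST of the same weight. Not unique.

No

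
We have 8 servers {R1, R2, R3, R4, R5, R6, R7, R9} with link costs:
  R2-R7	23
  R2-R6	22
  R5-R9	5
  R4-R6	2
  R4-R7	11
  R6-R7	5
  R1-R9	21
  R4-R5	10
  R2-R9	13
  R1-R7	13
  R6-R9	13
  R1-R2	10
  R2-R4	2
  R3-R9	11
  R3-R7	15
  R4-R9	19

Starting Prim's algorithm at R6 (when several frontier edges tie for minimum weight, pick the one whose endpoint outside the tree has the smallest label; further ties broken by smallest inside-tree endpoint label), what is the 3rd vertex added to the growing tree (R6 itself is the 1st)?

R2

Prim, starting at R6.
Step 1: cheapest edge leaving the tree is R4-R6 (2); add R4.
Step 2: cheapest edge leaving the tree is R2-R4 (2); add R2.
Step 3: cheapest edge leaving the tree is R6-R7 (5); add R7.
Step 4: cheapest edge leaving the tree is R1-R2 (10); add R1.
Step 5: cheapest edge leaving the tree is R4-R5 (10); add R5.
Step 6: cheapest edge leaving the tree is R5-R9 (5); add R9.
Step 7: cheapest edge leaving the tree is R3-R9 (11); add R3.
Vertex order: R6, R4, R2, R7, R1, R5, R9, R3. The 3rd vertex is R2.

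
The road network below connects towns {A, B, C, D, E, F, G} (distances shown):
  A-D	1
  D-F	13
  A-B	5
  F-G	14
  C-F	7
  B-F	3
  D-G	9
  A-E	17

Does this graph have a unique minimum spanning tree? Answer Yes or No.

Yes

Kruskal: consider edges lightest-first.
A-D (1): add — endpoints in different components.
B-F (3): add — endpoints in different components.
A-B (5): add — endpoints in different components.
C-F (7): add — endpoints in different components.
D-G (9): add — endpoints in different components.
D-F (13): skip — D and F already connected.
F-G (14): skip — F and G already connected.
A-E (17): add — endpoints in different components.
Every non-tree edge has weight strictly greater than the heaviest edge on the tree path between its endpoints, so the MST is unique.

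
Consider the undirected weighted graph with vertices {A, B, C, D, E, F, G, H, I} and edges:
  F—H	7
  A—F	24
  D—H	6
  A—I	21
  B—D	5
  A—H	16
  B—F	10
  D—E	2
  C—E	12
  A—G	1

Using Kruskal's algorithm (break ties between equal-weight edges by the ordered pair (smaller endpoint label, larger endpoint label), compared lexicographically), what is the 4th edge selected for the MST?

D-H

Kruskal: consider edges lightest-first.
A—G (1): add — endpoints in different components.
D—E (2): add — endpoints in different components.
B—D (5): add — endpoints in different components.
D—H (6): add — endpoints in different components.
F—H (7): add — endpoints in different components.
B—F (10): skip — B and F already connected.
C—E (12): add — endpoints in different components.
A—H (16): add — endpoints in different components.
A—I (21): add — endpoints in different components.
The 4th edge added is D—H.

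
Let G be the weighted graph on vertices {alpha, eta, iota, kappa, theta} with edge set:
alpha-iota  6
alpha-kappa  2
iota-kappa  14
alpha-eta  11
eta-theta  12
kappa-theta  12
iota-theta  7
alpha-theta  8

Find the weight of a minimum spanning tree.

26

Sort edges by weight, then run Kruskal:
alpha-kappa (2): add — endpoints in different components.
alpha-iota (6): add — endpoints in different components.
iota-theta (7): add — endpoints in different components.
alpha-theta (8): skip — theta and alpha already connected.
alpha-eta (11): add — endpoints in different components.
MST edges: alpha-kappa, alpha-iota, iota-theta, alpha-eta; total weight 2+6+7+11 = 26.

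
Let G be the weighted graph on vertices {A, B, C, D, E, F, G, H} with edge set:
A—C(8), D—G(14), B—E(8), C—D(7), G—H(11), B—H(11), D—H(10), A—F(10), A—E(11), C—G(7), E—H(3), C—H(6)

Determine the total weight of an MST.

49

Sort edges by weight, then run Kruskal:
E—H (3): add — endpoints in different components.
C—H (6): add — endpoints in different components.
C—D (7): add — endpoints in different components.
C—G (7): add — endpoints in different components.
A—C (8): add — endpoints in different components.
B—E (8): add — endpoints in different components.
A—F (10): add — endpoints in different components.
MST edges: E—H, C—H, C—D, C—G, A—C, B—E, A—F; total weight 3+6+7+7+8+8+10 = 49.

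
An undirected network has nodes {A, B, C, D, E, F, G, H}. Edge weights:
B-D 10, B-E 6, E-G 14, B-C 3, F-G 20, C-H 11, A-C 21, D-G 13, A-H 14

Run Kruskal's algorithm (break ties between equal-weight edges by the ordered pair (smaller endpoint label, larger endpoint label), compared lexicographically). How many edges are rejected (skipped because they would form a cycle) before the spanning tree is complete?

1

Kruskal's algorithm — process edges by increasing weight (ties by edge label):
B-C (3): add — endpoints in different components.
B-E (6): add — endpoints in different components.
B-D (10): add — endpoints in different components.
C-H (11): add — endpoints in different components.
D-G (13): add — endpoints in different components.
A-H (14): add — endpoints in different components.
E-G (14): skip — E and G already connected.
F-G (20): add — endpoints in different components.
Edges rejected before the tree was complete: 1.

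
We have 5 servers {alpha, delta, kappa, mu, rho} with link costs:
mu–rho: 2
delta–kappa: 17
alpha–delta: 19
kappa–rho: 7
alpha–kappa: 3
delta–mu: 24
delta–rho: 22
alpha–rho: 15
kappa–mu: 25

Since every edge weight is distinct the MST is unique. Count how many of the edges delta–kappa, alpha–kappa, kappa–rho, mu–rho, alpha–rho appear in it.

Kruskal's algorithm — process edges by increasing weight (ties by edge label):
mu–rho (2): add — endpoints in different components.
alpha–kappa (3): add — endpoints in different components.
kappa–rho (7): add — endpoints in different components.
alpha–rho (15): skip — rho and alpha already connected.
delta–kappa (17): add — endpoints in different components.
MST edge set: {mu–rho, alpha–kappa, kappa–rho, delta–kappa}.
Of the listed edges, {delta–kappa, alpha–kappa, kappa–rho, mu–rho} are in the MST → 4.

4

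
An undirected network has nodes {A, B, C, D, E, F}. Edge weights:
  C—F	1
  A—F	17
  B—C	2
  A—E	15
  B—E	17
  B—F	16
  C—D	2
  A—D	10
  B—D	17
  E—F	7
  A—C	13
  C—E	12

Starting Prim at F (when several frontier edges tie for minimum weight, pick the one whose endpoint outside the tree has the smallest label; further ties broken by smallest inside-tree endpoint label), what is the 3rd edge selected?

Grow the tree from F using Prim:
Step 1: cheapest edge leaving the tree is C—F (1); add C.
Step 2: cheapest edge leaving the tree is B—C (2); add B.
Step 3: cheapest edge leaving the tree is C—D (2); add D.
Step 4: cheapest edge leaving the tree is E—F (7); add E.
Step 5: cheapest edge leaving the tree is A—D (10); add A.
The 3rd edge added is C—D.

C-D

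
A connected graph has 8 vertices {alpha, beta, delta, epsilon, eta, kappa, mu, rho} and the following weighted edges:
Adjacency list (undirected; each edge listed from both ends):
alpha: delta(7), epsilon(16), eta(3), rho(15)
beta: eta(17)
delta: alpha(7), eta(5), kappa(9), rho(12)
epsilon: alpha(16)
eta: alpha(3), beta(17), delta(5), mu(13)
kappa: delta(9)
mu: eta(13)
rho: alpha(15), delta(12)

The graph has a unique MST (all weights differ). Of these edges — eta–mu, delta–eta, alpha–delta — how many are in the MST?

Kruskal's algorithm — process edges by increasing weight (ties by edge label):
alpha–eta (3): add — endpoints in different components.
delta–eta (5): add — endpoints in different components.
alpha–delta (7): skip — alpha and delta already connected.
delta–kappa (9): add — endpoints in different components.
delta–rho (12): add — endpoints in different components.
eta–mu (13): add — endpoints in different components.
alpha–rho (15): skip — alpha and rho already connected.
alpha–epsilon (16): add — endpoints in different components.
beta–eta (17): add — endpoints in different components.
MST edge set: {alpha–eta, delta–eta, delta–kappa, delta–rho, eta–mu, alpha–epsilon, beta–eta}.
Of the listed edges, {eta–mu, delta–eta} are in the MST → 2.

2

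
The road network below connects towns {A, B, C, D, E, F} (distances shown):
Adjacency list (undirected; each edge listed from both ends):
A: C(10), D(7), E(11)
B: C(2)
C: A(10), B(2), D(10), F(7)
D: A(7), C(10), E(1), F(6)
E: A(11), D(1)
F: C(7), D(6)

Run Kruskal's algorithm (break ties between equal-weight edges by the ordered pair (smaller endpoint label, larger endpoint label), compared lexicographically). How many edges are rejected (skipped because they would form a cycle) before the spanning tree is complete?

0

Kruskal's algorithm — process edges by increasing weight (ties by edge label):
D—E (1): add — endpoints in different components.
B—C (2): add — endpoints in different components.
D—F (6): add — endpoints in different components.
A—D (7): add — endpoints in different components.
C—F (7): add — endpoints in different components.
Edges rejected before the tree was complete: 0.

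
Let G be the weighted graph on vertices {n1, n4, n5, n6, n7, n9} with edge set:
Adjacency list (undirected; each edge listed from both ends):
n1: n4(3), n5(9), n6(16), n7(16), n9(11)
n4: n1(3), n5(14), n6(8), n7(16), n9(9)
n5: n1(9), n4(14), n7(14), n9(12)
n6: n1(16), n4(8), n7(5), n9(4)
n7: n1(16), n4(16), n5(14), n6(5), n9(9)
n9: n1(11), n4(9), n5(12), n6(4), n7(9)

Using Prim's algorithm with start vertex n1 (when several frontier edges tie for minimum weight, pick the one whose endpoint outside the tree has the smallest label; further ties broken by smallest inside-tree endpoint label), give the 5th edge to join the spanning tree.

Grow the tree from n1 using Prim:
Step 1: frontier [n1—n4 3, n1—n5 9, n1—n9 11, n1—n6 16, n1—n7 16] → take n1—n4 (3); add n4.
Step 2: frontier [n1—n5 9, n1—n9 11, n1—n6 16, n1—n7 16, n4—n6 8, n4—n9 9, n4—n5 14, n4—n7 16] → take n4—n6 (8); add n6.
Step 3: frontier [n1—n5 9, n1—n9 11, n1—n7 16, n4—n9 9, n4—n5 14, n4—n7 16, n6—n9 4, n6—n7 5] → take n6—n9 (4); add n9.
Step 4: frontier [n1—n5 9, n1—n7 16, n4—n5 14, n4—n7 16, n6—n7 5, n7—n9 9, n5—n9 12] → take n6—n7 (5); add n7.
Step 5: frontier [n1—n5 9, n4—n5 14, n5—n7 14, n5—n9 12] → take n1—n5 (9); add n5.
The 5th edge added is n1—n5.

n1-n5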